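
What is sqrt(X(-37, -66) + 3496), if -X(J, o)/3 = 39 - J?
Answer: 2*sqrt(817) ≈ 57.166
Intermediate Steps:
X(J, o) = -117 + 3*J (X(J, o) = -3*(39 - J) = -117 + 3*J)
sqrt(X(-37, -66) + 3496) = sqrt((-117 + 3*(-37)) + 3496) = sqrt((-117 - 111) + 3496) = sqrt(-228 + 3496) = sqrt(3268) = 2*sqrt(817)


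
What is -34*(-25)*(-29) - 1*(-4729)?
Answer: -19921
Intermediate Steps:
-34*(-25)*(-29) - 1*(-4729) = 850*(-29) + 4729 = -24650 + 4729 = -19921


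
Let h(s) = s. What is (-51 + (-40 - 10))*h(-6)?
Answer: 606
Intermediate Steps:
(-51 + (-40 - 10))*h(-6) = (-51 + (-40 - 10))*(-6) = (-51 - 50)*(-6) = -101*(-6) = 606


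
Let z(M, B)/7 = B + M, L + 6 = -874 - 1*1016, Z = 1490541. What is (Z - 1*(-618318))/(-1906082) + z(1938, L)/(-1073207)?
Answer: -2263802628921/2045620544974 ≈ -1.1067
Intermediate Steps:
L = -1896 (L = -6 + (-874 - 1*1016) = -6 + (-874 - 1016) = -6 - 1890 = -1896)
z(M, B) = 7*B + 7*M (z(M, B) = 7*(B + M) = 7*B + 7*M)
(Z - 1*(-618318))/(-1906082) + z(1938, L)/(-1073207) = (1490541 - 1*(-618318))/(-1906082) + (7*(-1896) + 7*1938)/(-1073207) = (1490541 + 618318)*(-1/1906082) + (-13272 + 13566)*(-1/1073207) = 2108859*(-1/1906082) + 294*(-1/1073207) = -2108859/1906082 - 294/1073207 = -2263802628921/2045620544974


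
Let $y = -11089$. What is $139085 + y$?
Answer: $127996$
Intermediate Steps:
$139085 + y = 139085 - 11089 = 127996$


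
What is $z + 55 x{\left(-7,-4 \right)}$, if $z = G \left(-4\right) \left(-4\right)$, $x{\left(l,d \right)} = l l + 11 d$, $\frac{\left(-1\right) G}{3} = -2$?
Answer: $371$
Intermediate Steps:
$G = 6$ ($G = \left(-3\right) \left(-2\right) = 6$)
$x{\left(l,d \right)} = l^{2} + 11 d$
$z = 96$ ($z = 6 \left(-4\right) \left(-4\right) = \left(-24\right) \left(-4\right) = 96$)
$z + 55 x{\left(-7,-4 \right)} = 96 + 55 \left(\left(-7\right)^{2} + 11 \left(-4\right)\right) = 96 + 55 \left(49 - 44\right) = 96 + 55 \cdot 5 = 96 + 275 = 371$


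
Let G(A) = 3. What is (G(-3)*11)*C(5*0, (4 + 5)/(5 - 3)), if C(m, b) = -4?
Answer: -132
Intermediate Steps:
(G(-3)*11)*C(5*0, (4 + 5)/(5 - 3)) = (3*11)*(-4) = 33*(-4) = -132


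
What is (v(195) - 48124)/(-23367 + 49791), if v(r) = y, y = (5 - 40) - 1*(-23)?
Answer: -6017/3303 ≈ -1.8217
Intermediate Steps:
y = -12 (y = -35 + 23 = -12)
v(r) = -12
(v(195) - 48124)/(-23367 + 49791) = (-12 - 48124)/(-23367 + 49791) = -48136/26424 = -48136*1/26424 = -6017/3303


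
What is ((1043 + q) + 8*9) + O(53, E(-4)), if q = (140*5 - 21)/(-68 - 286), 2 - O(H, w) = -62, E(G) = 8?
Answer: 416687/354 ≈ 1177.1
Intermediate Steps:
O(H, w) = 64 (O(H, w) = 2 - 1*(-62) = 2 + 62 = 64)
q = -679/354 (q = (700 - 21)/(-354) = 679*(-1/354) = -679/354 ≈ -1.9181)
((1043 + q) + 8*9) + O(53, E(-4)) = ((1043 - 679/354) + 8*9) + 64 = (368543/354 + 72) + 64 = 394031/354 + 64 = 416687/354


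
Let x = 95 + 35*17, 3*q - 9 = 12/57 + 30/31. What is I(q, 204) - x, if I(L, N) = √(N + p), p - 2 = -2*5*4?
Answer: -690 + √166 ≈ -677.12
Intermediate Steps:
q = 5995/1767 (q = 3 + (12/57 + 30/31)/3 = 3 + (12*(1/57) + 30*(1/31))/3 = 3 + (4/19 + 30/31)/3 = 3 + (⅓)*(694/589) = 3 + 694/1767 = 5995/1767 ≈ 3.3928)
p = -38 (p = 2 - 2*5*4 = 2 - 10*4 = 2 - 40 = -38)
x = 690 (x = 95 + 595 = 690)
I(L, N) = √(-38 + N) (I(L, N) = √(N - 38) = √(-38 + N))
I(q, 204) - x = √(-38 + 204) - 1*690 = √166 - 690 = -690 + √166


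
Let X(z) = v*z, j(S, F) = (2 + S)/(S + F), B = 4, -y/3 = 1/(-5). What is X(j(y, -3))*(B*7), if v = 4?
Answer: -364/3 ≈ -121.33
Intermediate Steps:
y = ⅗ (y = -3/(-5) = -3*(-⅕) = ⅗ ≈ 0.60000)
j(S, F) = (2 + S)/(F + S)
X(z) = 4*z
X(j(y, -3))*(B*7) = (4*((2 + ⅗)/(-3 + ⅗)))*(4*7) = (4*((13/5)/(-12/5)))*28 = (4*(-5/12*13/5))*28 = (4*(-13/12))*28 = -13/3*28 = -364/3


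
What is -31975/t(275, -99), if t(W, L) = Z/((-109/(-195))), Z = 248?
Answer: -697055/9672 ≈ -72.069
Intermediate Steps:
t(W, L) = 48360/109 (t(W, L) = 248/((-109/(-195))) = 248/((-109*(-1/195))) = 248/(109/195) = 248*(195/109) = 48360/109)
-31975/t(275, -99) = -31975/48360/109 = -31975*109/48360 = -697055/9672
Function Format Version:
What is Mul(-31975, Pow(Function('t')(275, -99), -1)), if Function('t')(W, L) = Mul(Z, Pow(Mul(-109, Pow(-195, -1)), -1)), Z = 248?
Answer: Rational(-697055, 9672) ≈ -72.069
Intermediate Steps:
Function('t')(W, L) = Rational(48360, 109) (Function('t')(W, L) = Mul(248, Pow(Mul(-109, Pow(-195, -1)), -1)) = Mul(248, Pow(Mul(-109, Rational(-1, 195)), -1)) = Mul(248, Pow(Rational(109, 195), -1)) = Mul(248, Rational(195, 109)) = Rational(48360, 109))
Mul(-31975, Pow(Function('t')(275, -99), -1)) = Mul(-31975, Pow(Rational(48360, 109), -1)) = Mul(-31975, Rational(109, 48360)) = Rational(-697055, 9672)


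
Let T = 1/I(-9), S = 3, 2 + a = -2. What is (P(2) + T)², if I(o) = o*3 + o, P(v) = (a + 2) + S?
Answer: 1225/1296 ≈ 0.94522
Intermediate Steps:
a = -4 (a = -2 - 2 = -4)
P(v) = 1 (P(v) = (-4 + 2) + 3 = -2 + 3 = 1)
I(o) = 4*o (I(o) = 3*o + o = 4*o)
T = -1/36 (T = 1/(4*(-9)) = 1/(-36) = -1/36 ≈ -0.027778)
(P(2) + T)² = (1 - 1/36)² = (35/36)² = 1225/1296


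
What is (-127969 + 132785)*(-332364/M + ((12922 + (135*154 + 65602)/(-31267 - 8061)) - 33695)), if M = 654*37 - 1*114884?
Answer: -5574643953809476/55726547 ≈ -1.0004e+8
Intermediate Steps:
M = -90686 (M = 24198 - 114884 = -90686)
(-127969 + 132785)*(-332364/M + ((12922 + (135*154 + 65602)/(-31267 - 8061)) - 33695)) = (-127969 + 132785)*(-332364/(-90686) + ((12922 + (135*154 + 65602)/(-31267 - 8061)) - 33695)) = 4816*(-332364*(-1/90686) + ((12922 + (20790 + 65602)/(-39328)) - 33695)) = 4816*(166182/45343 + ((12922 + 86392*(-1/39328)) - 33695)) = 4816*(166182/45343 + ((12922 - 10799/4916) - 33695)) = 4816*(166182/45343 + (63513753/4916 - 33695)) = 4816*(166182/45343 - 102130867/4916) = 4816*(-4630102951669/222906188) = -5574643953809476/55726547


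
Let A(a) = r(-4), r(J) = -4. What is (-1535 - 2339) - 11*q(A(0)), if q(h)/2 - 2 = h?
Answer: -3830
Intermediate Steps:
A(a) = -4
q(h) = 4 + 2*h
(-1535 - 2339) - 11*q(A(0)) = (-1535 - 2339) - 11*(4 + 2*(-4)) = -3874 - 11*(4 - 8) = -3874 - 11*(-4) = -3874 + 44 = -3830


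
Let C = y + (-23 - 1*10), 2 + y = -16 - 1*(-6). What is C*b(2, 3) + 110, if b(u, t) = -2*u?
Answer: 290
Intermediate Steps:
y = -12 (y = -2 + (-16 - 1*(-6)) = -2 + (-16 + 6) = -2 - 10 = -12)
C = -45 (C = -12 + (-23 - 1*10) = -12 + (-23 - 10) = -12 - 33 = -45)
C*b(2, 3) + 110 = -(-90)*2 + 110 = -45*(-4) + 110 = 180 + 110 = 290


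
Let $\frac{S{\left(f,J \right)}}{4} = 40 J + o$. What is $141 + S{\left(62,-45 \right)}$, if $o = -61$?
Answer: $-7303$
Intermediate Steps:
$S{\left(f,J \right)} = -244 + 160 J$ ($S{\left(f,J \right)} = 4 \left(40 J - 61\right) = 4 \left(-61 + 40 J\right) = -244 + 160 J$)
$141 + S{\left(62,-45 \right)} = 141 + \left(-244 + 160 \left(-45\right)\right) = 141 - 7444 = -7303$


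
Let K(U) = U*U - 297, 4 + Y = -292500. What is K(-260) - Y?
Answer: 359807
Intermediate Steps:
Y = -292504 (Y = -4 - 292500 = -292504)
K(U) = -297 + U**2 (K(U) = U**2 - 297 = -297 + U**2)
K(-260) - Y = (-297 + (-260)**2) - 1*(-292504) = (-297 + 67600) + 292504 = 67303 + 292504 = 359807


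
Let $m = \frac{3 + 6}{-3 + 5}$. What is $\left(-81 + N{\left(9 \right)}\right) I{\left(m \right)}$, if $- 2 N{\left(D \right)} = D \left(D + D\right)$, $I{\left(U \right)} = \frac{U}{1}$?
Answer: $-729$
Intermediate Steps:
$m = \frac{9}{2} \approx 4.5$
$I{\left(U \right)} = U$ ($I{\left(U \right)} = U 1 = U$)
$N{\left(D \right)} = - D^{2}$ ($N{\left(D \right)} = - \frac{D \left(D + D\right)}{2} = - \frac{D 2 D}{2} = - \frac{2 D^{2}}{2} = - D^{2}$)
$\left(-81 + N{\left(9 \right)}\right) I{\left(m \right)} = \left(-81 - 9^{2}\right) \frac{9}{2} = \left(-81 - 81\right) \frac{9}{2} = \left(-162\right) \frac{9}{2} = -729$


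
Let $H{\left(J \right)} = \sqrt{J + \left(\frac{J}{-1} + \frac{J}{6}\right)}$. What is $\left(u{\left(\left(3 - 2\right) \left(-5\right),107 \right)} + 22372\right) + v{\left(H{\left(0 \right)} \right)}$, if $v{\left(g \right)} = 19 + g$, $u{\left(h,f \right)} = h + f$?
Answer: $22493$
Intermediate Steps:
$H{\left(J \right)} = \frac{\sqrt{6} \sqrt{J}}{6}$ ($H{\left(J \right)} = \sqrt{J + \left(J \left(-1\right) + J \frac{1}{6}\right)} = \sqrt{J + \left(- J + \frac{J}{6}\right)} = \sqrt{J - \frac{5 J}{6}} = \sqrt{\frac{J}{6}} = \frac{\sqrt{6} \sqrt{J}}{6}$)
$u{\left(h,f \right)} = f + h$
$\left(u{\left(\left(3 - 2\right) \left(-5\right),107 \right)} + 22372\right) + v{\left(H{\left(0 \right)} \right)} = \left(\left(107 + \left(3 - 2\right) \left(-5\right)\right) + 22372\right) + \left(19 + \frac{\sqrt{6} \sqrt{0}}{6}\right) = \left(\left(107 + 1 \left(-5\right)\right) + 22372\right) + \left(19 + \frac{1}{6} \sqrt{6} \cdot 0\right) = \left(\left(107 - 5\right) + 22372\right) + \left(19 + 0\right) = \left(102 + 22372\right) + 19 = 22474 + 19 = 22493$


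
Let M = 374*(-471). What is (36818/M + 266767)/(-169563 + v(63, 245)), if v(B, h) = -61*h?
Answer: -11748009325/8125455558 ≈ -1.4458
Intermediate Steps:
M = -176154
(36818/M + 266767)/(-169563 + v(63, 245)) = (36818/(-176154) + 266767)/(-169563 - 61*245) = (36818*(-1/176154) + 266767)/(-169563 - 14945) = (-18409/88077 + 266767)/(-184508) = (23496018650/88077)*(-1/184508) = -11748009325/8125455558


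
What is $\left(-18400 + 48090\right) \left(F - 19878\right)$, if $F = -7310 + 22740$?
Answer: $-132061120$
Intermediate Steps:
$F = 15430$
$\left(-18400 + 48090\right) \left(F - 19878\right) = \left(-18400 + 48090\right) \left(15430 - 19878\right) = 29690 \left(-4448\right) = -132061120$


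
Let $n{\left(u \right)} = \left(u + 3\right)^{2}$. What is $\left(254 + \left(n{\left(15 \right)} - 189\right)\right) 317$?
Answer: $123313$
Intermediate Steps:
$n{\left(u \right)} = \left(3 + u\right)^{2}$
$\left(254 + \left(n{\left(15 \right)} - 189\right)\right) 317 = \left(254 + \left(\left(3 + 15\right)^{2} - 189\right)\right) 317 = \left(254 - \left(189 - 18^{2}\right)\right) 317 = \left(254 + \left(324 - 189\right)\right) 317 = \left(254 + 135\right) 317 = 389 \cdot 317 = 123313$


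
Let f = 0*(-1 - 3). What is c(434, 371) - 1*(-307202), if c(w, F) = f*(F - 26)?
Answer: 307202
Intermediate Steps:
f = 0 (f = 0*(-4) = 0)
c(w, F) = 0 (c(w, F) = 0*(F - 26) = 0*(-26 + F) = 0)
c(434, 371) - 1*(-307202) = 0 - 1*(-307202) = 0 + 307202 = 307202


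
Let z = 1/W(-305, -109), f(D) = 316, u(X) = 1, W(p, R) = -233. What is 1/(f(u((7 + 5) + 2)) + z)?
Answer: 233/73627 ≈ 0.0031646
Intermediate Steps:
z = -1/233 (z = 1/(-233) = -1/233 ≈ -0.0042918)
1/(f(u((7 + 5) + 2)) + z) = 1/(316 - 1/233) = 1/(73627/233) = 233/73627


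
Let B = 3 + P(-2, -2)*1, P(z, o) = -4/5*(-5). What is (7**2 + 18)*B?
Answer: 469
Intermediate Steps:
P(z, o) = 4 (P(z, o) = -4*1/5*(-5) = -4/5*(-5) = 4)
B = 7 (B = 3 + 4*1 = 3 + 4 = 7)
(7**2 + 18)*B = (7**2 + 18)*7 = (49 + 18)*7 = 67*7 = 469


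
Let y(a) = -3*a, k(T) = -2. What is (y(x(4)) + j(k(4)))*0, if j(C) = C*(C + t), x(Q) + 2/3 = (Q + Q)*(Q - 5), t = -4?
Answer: 0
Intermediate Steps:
x(Q) = -2/3 + 2*Q*(-5 + Q) (x(Q) = -2/3 + (Q + Q)*(Q - 5) = -2/3 + (2*Q)*(-5 + Q) = -2/3 + 2*Q*(-5 + Q))
j(C) = C*(-4 + C) (j(C) = C*(C - 4) = C*(-4 + C))
(y(x(4)) + j(k(4)))*0 = (-3*(-2/3 - 10*4 + 2*4**2) - 2*(-4 - 2))*0 = (-3*(-2/3 - 40 + 2*16) - 2*(-6))*0 = (-3*(-2/3 - 40 + 32) + 12)*0 = (-3*(-26/3) + 12)*0 = (26 + 12)*0 = 38*0 = 0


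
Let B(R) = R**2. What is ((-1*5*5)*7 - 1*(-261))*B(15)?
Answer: 19350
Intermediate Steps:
((-1*5*5)*7 - 1*(-261))*B(15) = ((-1*5*5)*7 - 1*(-261))*15**2 = (-5*5*7 + 261)*225 = (-25*7 + 261)*225 = (-175 + 261)*225 = 86*225 = 19350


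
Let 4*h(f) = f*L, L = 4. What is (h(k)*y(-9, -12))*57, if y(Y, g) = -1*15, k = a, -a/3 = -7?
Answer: -17955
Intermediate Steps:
a = 21 (a = -3*(-7) = 21)
k = 21
h(f) = f (h(f) = (f*4)/4 = (4*f)/4 = f)
y(Y, g) = -15
(h(k)*y(-9, -12))*57 = (21*(-15))*57 = -315*57 = -17955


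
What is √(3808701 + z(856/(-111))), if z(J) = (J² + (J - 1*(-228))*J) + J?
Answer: √46906711829/111 ≈ 1951.2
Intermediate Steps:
z(J) = J + J² + J*(228 + J) (z(J) = (J² + (J + 228)*J) + J = (J² + (228 + J)*J) + J = (J² + J*(228 + J)) + J = J + J² + J*(228 + J))
√(3808701 + z(856/(-111))) = √(3808701 + (856/(-111))*(229 + 2*(856/(-111)))) = √(3808701 + (856*(-1/111))*(229 + 2*(856*(-1/111)))) = √(3808701 - 856*(229 + 2*(-856/111))/111) = √(3808701 - 856*(229 - 1712/111)/111) = √(3808701 - 856/111*23707/111) = √(3808701 - 20293192/12321) = √(46906711829/12321) = √46906711829/111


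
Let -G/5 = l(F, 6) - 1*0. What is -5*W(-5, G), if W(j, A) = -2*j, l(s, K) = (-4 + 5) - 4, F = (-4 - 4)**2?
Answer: -50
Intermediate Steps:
F = 64 (F = (-8)**2 = 64)
l(s, K) = -3 (l(s, K) = 1 - 4 = -3)
G = 15 (G = -5*(-3 - 1*0) = -5*(-3 + 0) = -5*(-3) = 15)
-5*W(-5, G) = -(-10)*(-5) = -5*10 = -50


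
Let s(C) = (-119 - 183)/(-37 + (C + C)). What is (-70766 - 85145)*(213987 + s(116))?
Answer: -6505723710493/195 ≈ -3.3363e+10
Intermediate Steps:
s(C) = -302/(-37 + 2*C)
(-70766 - 85145)*(213987 + s(116)) = (-70766 - 85145)*(213987 - 302/(-37 + 2*116)) = -155911*(213987 - 302/(-37 + 232)) = -155911*(213987 - 302/195) = -155911*41727163/195 = -6505723710493/195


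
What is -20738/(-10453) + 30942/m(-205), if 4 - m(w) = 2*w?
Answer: 18445681/240419 ≈ 76.723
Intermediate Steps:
m(w) = 4 - 2*w
-20738/(-10453) + 30942/m(-205) = -20738/(-10453) + 30942/(4 - 2*(-205)) = -20738*(-1/10453) + 30942/(4 + 410) = 20738/10453 + 30942/414 = 20738/10453 + 30942*(1/414) = 20738/10453 + 1719/23 = 18445681/240419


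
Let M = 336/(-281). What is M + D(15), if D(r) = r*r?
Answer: 62889/281 ≈ 223.80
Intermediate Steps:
M = -336/281 (M = 336*(-1/281) = -336/281 ≈ -1.1957)
D(r) = r**2
M + D(15) = -336/281 + 15**2 = -336/281 + 225 = 62889/281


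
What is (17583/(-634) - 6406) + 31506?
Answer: 15895817/634 ≈ 25072.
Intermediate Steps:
(17583/(-634) - 6406) + 31506 = (17583*(-1/634) - 6406) + 31506 = (-17583/634 - 6406) + 31506 = -4078987/634 + 31506 = 15895817/634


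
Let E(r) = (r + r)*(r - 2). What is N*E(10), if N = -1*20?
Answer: -3200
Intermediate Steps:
E(r) = 2*r*(-2 + r) (E(r) = (2*r)*(-2 + r) = 2*r*(-2 + r))
N = -20
N*E(10) = -40*10*(-2 + 10) = -40*10*8 = -20*160 = -3200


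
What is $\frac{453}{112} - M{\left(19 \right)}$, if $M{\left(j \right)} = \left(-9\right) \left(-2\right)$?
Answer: $- \frac{1563}{112} \approx -13.955$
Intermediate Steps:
$M{\left(j \right)} = 18$
$\frac{453}{112} - M{\left(19 \right)} = \frac{453}{112} - 18 = - \frac{1563}{112}$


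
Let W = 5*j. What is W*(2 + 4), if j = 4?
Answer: 120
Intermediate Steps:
W = 20 (W = 5*4 = 20)
W*(2 + 4) = 20*(2 + 4) = 20*6 = 120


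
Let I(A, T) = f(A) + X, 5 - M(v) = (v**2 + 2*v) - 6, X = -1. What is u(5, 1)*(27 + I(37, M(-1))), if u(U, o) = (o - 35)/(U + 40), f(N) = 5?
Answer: -1054/45 ≈ -23.422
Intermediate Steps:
M(v) = 11 - v**2 - 2*v (M(v) = 5 - ((v**2 + 2*v) - 6) = 5 - (-6 + v**2 + 2*v) = 5 + (6 - v**2 - 2*v) = 11 - v**2 - 2*v)
I(A, T) = 4 (I(A, T) = 5 - 1 = 4)
u(U, o) = (-35 + o)/(40 + U)
u(5, 1)*(27 + I(37, M(-1))) = ((-35 + 1)/(40 + 5))*(27 + 4) = (-34/45)*31 = ((1/45)*(-34))*31 = -34/45*31 = -1054/45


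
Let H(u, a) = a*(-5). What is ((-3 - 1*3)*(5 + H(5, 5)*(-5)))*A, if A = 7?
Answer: -5460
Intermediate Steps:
H(u, a) = -5*a
((-3 - 1*3)*(5 + H(5, 5)*(-5)))*A = ((-3 - 1*3)*(5 - 5*5*(-5)))*7 = ((-3 - 3)*(5 - 25*(-5)))*7 = -6*(5 + 125)*7 = -6*130*7 = -780*7 = -5460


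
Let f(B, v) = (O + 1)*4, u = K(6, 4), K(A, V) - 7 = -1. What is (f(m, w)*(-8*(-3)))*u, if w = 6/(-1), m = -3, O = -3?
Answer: -1152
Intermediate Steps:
K(A, V) = 6 (K(A, V) = 7 - 1 = 6)
w = -6 (w = 6*(-1) = -6)
u = 6
f(B, v) = -8 (f(B, v) = (-3 + 1)*4 = -2*4 = -8)
(f(m, w)*(-8*(-3)))*u = -(-64)*(-3)*6 = -8*24*6 = -192*6 = -1152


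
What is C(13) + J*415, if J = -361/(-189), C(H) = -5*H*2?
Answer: 125245/189 ≈ 662.67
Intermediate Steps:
C(H) = -10*H
J = 361/189 (J = -361*(-1/189) = 361/189 ≈ 1.9101)
C(13) + J*415 = -10*13 + (361/189)*415 = -130 + 149815/189 = 125245/189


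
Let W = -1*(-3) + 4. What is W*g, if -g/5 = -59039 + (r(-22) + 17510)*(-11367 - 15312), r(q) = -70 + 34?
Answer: 16318675975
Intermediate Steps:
r(q) = -36
g = 2331239425 (g = -5*(-59039 + (-36 + 17510)*(-11367 - 15312)) = -5*(-59039 + 17474*(-26679)) = -5*(-59039 - 466188846) = -5*(-466247885) = 2331239425)
W = 7 (W = 3 + 4 = 7)
W*g = 7*2331239425 = 16318675975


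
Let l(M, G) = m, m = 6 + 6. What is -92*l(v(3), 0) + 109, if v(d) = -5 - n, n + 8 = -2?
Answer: -995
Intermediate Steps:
n = -10 (n = -8 - 2 = -10)
v(d) = 5 (v(d) = -5 - 1*(-10) = -5 + 10 = 5)
m = 12
l(M, G) = 12
-92*l(v(3), 0) + 109 = -92*12 + 109 = -1104 + 109 = -995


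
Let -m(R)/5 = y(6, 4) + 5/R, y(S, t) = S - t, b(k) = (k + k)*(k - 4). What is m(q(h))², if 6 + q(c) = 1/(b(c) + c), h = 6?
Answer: 1081600/32041 ≈ 33.757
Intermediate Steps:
b(k) = 2*k*(-4 + k) (b(k) = (2*k)*(-4 + k) = 2*k*(-4 + k))
q(c) = -6 + 1/(c + 2*c*(-4 + c)) (q(c) = -6 + 1/(2*c*(-4 + c) + c) = -6 + 1/(c + 2*c*(-4 + c)))
m(R) = -10 - 25/R (m(R) = -5*((6 - 1*4) + 5/R) = -5*((6 - 4) + 5/R) = -5*(2 + 5/R) = -10 - 25/R)
m(q(h))² = (-10 - 25*6*(-7 + 2*6)/(1 - 12*6² + 42*6))² = (-10 - 25*6*(-7 + 12)/(1 - 12*36 + 252))² = (-10 - 25*30/(1 - 432 + 252))² = (-10 - 25/((⅙)*(⅕)*(-179)))² = (-10 - 25/(-179/30))² = (-10 - 25*(-30/179))² = (-10 + 750/179)² = (-1040/179)² = 1081600/32041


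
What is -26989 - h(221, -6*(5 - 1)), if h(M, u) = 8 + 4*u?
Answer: -26901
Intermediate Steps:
-26989 - h(221, -6*(5 - 1)) = -26989 - (8 + 4*(-6*(5 - 1))) = -26989 - (8 + 4*(-6*4)) = -26989 - (8 + 4*(-24)) = -26989 - (8 - 96) = -26989 - 1*(-88) = -26989 + 88 = -26901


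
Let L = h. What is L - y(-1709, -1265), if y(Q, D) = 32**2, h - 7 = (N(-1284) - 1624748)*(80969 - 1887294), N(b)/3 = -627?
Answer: 2938220627408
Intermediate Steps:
N(b) = -1881 (N(b) = 3*(-627) = -1881)
h = 2938220628432 (h = 7 + (-1881 - 1624748)*(80969 - 1887294) = 7 - 1626629*(-1806325) = 7 + 2938220628425 = 2938220628432)
L = 2938220628432
y(Q, D) = 1024
L - y(-1709, -1265) = 2938220628432 - 1*1024 = 2938220628432 - 1024 = 2938220627408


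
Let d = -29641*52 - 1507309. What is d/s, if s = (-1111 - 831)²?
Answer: -3048641/3771364 ≈ -0.80837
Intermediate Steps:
s = 3771364 (s = (-1942)² = 3771364)
d = -3048641 (d = -1541332 - 1507309 = -3048641)
d/s = -3048641/3771364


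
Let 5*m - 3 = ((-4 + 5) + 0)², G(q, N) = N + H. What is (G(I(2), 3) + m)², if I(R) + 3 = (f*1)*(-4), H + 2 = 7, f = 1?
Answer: 1936/25 ≈ 77.440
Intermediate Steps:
H = 5 (H = -2 + 7 = 5)
I(R) = -7 (I(R) = -3 + (1*1)*(-4) = -3 + 1*(-4) = -3 - 4 = -7)
G(q, N) = 5 + N (G(q, N) = N + 5 = 5 + N)
m = ⅘ (m = ⅗ + ((-4 + 5) + 0)²/5 = ⅗ + (1 + 0)²/5 = ⅗ + (⅕)*1² = ⅗ + (⅕)*1 = ⅗ + ⅕ = ⅘ ≈ 0.80000)
(G(I(2), 3) + m)² = ((5 + 3) + ⅘)² = (8 + ⅘)² = (44/5)² = 1936/25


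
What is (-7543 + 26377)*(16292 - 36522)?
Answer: -381011820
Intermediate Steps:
(-7543 + 26377)*(16292 - 36522) = 18834*(-20230) = -381011820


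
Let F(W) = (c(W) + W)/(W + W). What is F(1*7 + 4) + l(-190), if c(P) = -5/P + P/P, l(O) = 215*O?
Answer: -9885573/242 ≈ -40850.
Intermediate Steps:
c(P) = 1 - 5/P (c(P) = -5/P + 1 = 1 - 5/P)
F(W) = (W + (-5 + W)/W)/(2*W) (F(W) = ((-5 + W)/W + W)/(W + W) = (W + (-5 + W)/W)/((2*W)) = (W + (-5 + W)/W)*(1/(2*W)) = (W + (-5 + W)/W)/(2*W))
F(1*7 + 4) + l(-190) = (-5 + (1*7 + 4) + (1*7 + 4)**2)/(2*(1*7 + 4)**2) + 215*(-190) = (-5 + (7 + 4) + (7 + 4)**2)/(2*(7 + 4)**2) - 40850 = (1/2)*(-5 + 11 + 11**2)/11**2 - 40850 = (1/2)*(1/121)*(-5 + 11 + 121) - 40850 = (1/2)*(1/121)*127 - 40850 = 127/242 - 40850 = -9885573/242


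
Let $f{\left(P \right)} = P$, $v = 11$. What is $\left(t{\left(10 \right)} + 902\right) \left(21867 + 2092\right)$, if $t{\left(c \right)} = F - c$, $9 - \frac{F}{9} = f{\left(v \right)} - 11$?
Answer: $23312107$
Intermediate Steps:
$F = 81$ ($F = 81 - 9 \left(11 - 11\right) = 81 - 0 = 81 + 0 = 81$)
$t{\left(c \right)} = 81 - c$
$\left(t{\left(10 \right)} + 902\right) \left(21867 + 2092\right) = \left(\left(81 - 10\right) + 902\right) \left(21867 + 2092\right) = \left(\left(81 - 10\right) + 902\right) 23959 = \left(71 + 902\right) 23959 = 973 \cdot 23959 = 23312107$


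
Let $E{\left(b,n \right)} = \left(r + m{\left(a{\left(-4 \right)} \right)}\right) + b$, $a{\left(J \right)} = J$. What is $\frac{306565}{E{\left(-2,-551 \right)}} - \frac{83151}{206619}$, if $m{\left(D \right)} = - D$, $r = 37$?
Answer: $\frac{21112970282}{2686047} \approx 7860.2$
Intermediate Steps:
$E{\left(b,n \right)} = 41 + b$ ($E{\left(b,n \right)} = \left(37 - -4\right) + b = \left(37 + 4\right) + b = 41 + b$)
$\frac{306565}{E{\left(-2,-551 \right)}} - \frac{83151}{206619} = \frac{306565}{41 - 2} - \frac{83151}{206619} = \frac{306565}{39} - \frac{27717}{68873} = \frac{21112970282}{2686047}$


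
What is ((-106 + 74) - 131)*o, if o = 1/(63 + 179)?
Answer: -163/242 ≈ -0.67355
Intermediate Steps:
o = 1/242 ≈ 0.0041322
((-106 + 74) - 131)*o = ((-106 + 74) - 131)*(1/242) = (-32 - 131)*(1/242) = -163*1/242 = -163/242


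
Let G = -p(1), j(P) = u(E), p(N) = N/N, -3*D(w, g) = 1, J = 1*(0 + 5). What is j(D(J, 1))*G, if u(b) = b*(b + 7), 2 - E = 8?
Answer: 6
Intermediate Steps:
J = 5 (J = 1*5 = 5)
E = -6 (E = 2 - 1*8 = 2 - 8 = -6)
D(w, g) = -⅓ (D(w, g) = -⅓*1 = -⅓)
p(N) = 1
u(b) = b*(7 + b)
j(P) = -6 (j(P) = -6*(7 - 6) = -6*1 = -6)
G = -1 (G = -1*1 = -1)
j(D(J, 1))*G = -6*(-1) = 6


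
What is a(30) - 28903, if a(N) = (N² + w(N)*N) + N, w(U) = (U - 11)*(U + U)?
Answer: 6227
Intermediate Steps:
w(U) = 2*U*(-11 + U) (w(U) = (-11 + U)*(2*U) = 2*U*(-11 + U))
a(N) = N + N² + 2*N²*(-11 + N) (a(N) = (N² + (2*N*(-11 + N))*N) + N = (N² + 2*N²*(-11 + N)) + N = N + N² + 2*N²*(-11 + N))
a(30) - 28903 = 30*(1 + 30 + 2*30*(-11 + 30)) - 28903 = 30*(1 + 30 + 2*30*19) - 28903 = 30*(1 + 30 + 1140) - 28903 = 30*1171 - 28903 = 35130 - 28903 = 6227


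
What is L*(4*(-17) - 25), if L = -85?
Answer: 7905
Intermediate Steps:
L*(4*(-17) - 25) = -85*(4*(-17) - 25) = -85*(-68 - 25) = -85*(-93) = 7905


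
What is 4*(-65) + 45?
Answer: -215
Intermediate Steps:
4*(-65) + 45 = -260 + 45 = -215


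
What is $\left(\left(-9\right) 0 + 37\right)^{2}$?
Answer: $1369$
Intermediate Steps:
$\left(\left(-9\right) 0 + 37\right)^{2} = \left(0 + 37\right)^{2} = 37^{2} = 1369$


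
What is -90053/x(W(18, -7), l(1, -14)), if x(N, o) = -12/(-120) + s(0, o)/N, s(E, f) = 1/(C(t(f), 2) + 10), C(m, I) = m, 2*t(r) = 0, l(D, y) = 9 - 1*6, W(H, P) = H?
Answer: -16209540/19 ≈ -8.5313e+5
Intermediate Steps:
l(D, y) = 3 (l(D, y) = 9 - 6 = 3)
t(r) = 0 (t(r) = (1/2)*0 = 0)
s(E, f) = 1/10 (s(E, f) = 1/(0 + 10) = 1/10)
x(N, o) = 1/10 + 1/(10*N) (x(N, o) = -12/(-120) + 1/(10*N) = -12*(-1/120) + 1/(10*N) = 1/10 + 1/(10*N))
-90053/x(W(18, -7), l(1, -14)) = -90053*180/(1 + 18) = -90053/((1/10)*(1/18)*19) = -90053/19/180 = -90053*180/19 = -16209540/19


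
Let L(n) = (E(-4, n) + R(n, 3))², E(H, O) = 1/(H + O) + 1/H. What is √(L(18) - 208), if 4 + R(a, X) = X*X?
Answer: I*√144847/28 ≈ 13.592*I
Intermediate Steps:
E(H, O) = 1/H + 1/(H + O) (E(H, O) = 1/(H + O) + 1/H = 1/H + 1/(H + O))
R(a, X) = -4 + X² (R(a, X) = -4 + X*X = -4 + X²)
L(n) = (5 - (-8 + n)/(4*(-4 + n)))² (L(n) = ((n + 2*(-4))/((-4)*(-4 + n)) + (-4 + 3²))² = (-(n - 8)/(4*(-4 + n)) + (-4 + 9))² = (-(-8 + n)/(4*(-4 + n)) + 5)² = (5 - (-8 + n)/(4*(-4 + n)))²)
√(L(18) - 208) = √((72 - 19*18)²/(16*(-4 + 18)²) - 208) = √((1/16)*(72 - 342)²/14² - 208) = √((1/16)*(1/196)*(-270)² - 208) = √((1/16)*(1/196)*72900 - 208) = √(18225/784 - 208) = √(-144847/784) = I*√144847/28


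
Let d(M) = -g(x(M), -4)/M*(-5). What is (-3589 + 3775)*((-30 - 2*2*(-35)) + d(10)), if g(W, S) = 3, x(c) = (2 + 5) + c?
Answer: 20739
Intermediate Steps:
x(c) = 7 + c
d(M) = 15/M (d(M) = -3/M*(-5) = 15/M)
(-3589 + 3775)*((-30 - 2*2*(-35)) + d(10)) = (-3589 + 3775)*((-30 - 2*2*(-35)) + 15/10) = 186*((-30 - 4*(-35)) + 15*(⅒)) = 186*((-30 + 140) + 3/2) = 186*(110 + 3/2) = 186*(223/2) = 20739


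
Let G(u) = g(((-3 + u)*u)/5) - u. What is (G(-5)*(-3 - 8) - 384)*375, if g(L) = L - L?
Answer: -164625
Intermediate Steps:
g(L) = 0
G(u) = -u (G(u) = 0 - u = -u)
(G(-5)*(-3 - 8) - 384)*375 = ((-1*(-5))*(-3 - 8) - 384)*375 = (5*(-11) - 384)*375 = (-55 - 384)*375 = -439*375 = -164625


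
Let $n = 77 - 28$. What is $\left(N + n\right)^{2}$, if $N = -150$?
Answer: $10201$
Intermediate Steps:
$n = 49$ ($n = 77 - 28 = 49$)
$\left(N + n\right)^{2} = \left(-150 + 49\right)^{2} = \left(-101\right)^{2} = 10201$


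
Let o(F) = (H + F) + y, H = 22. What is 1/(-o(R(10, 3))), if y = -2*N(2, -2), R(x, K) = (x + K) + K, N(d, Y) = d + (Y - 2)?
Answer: -1/42 ≈ -0.023810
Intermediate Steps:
N(d, Y) = -2 + Y + d (N(d, Y) = d + (-2 + Y) = -2 + Y + d)
R(x, K) = x + 2*K (R(x, K) = (K + x) + K = x + 2*K)
y = 4 (y = -2*(-2 - 2 + 2) = -2*(-2) = 4)
o(F) = 26 + F (o(F) = (22 + F) + 4 = 26 + F)
1/(-o(R(10, 3))) = 1/(-(26 + (10 + 2*3))) = 1/(-(26 + (10 + 6))) = 1/(-(26 + 16)) = 1/(-1*42) = 1/(-42) = -1/42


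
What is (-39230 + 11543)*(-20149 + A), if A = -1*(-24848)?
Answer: -130101213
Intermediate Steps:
A = 24848
(-39230 + 11543)*(-20149 + A) = (-39230 + 11543)*(-20149 + 24848) = -27687*4699 = -130101213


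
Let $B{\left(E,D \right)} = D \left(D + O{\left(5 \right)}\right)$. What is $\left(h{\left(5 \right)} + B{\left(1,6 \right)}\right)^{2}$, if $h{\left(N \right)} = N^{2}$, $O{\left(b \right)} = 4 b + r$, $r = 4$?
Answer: $42025$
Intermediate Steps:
$O{\left(b \right)} = 4 + 4 b$ ($O{\left(b \right)} = 4 b + 4 = 4 + 4 b$)
$B{\left(E,D \right)} = D \left(24 + D\right)$ ($B{\left(E,D \right)} = D \left(D + \left(4 + 4 \cdot 5\right)\right) = D \left(D + \left(4 + 20\right)\right) = D \left(D + 24\right) = D \left(24 + D\right)$)
$\left(h{\left(5 \right)} + B{\left(1,6 \right)}\right)^{2} = \left(5^{2} + 6 \left(24 + 6\right)\right)^{2} = \left(25 + 6 \cdot 30\right)^{2} = \left(25 + 180\right)^{2} = 205^{2} = 42025$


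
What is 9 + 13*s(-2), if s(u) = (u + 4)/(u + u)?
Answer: 5/2 ≈ 2.5000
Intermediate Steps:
s(u) = (4 + u)/(2*u) (s(u) = (4 + u)/((2*u)) = (4 + u)*(1/(2*u)) = (4 + u)/(2*u))
9 + 13*s(-2) = 9 + 13*((½)*(4 - 2)/(-2)) = 9 + 13*((½)*(-½)*2) = 9 + 13*(-½) = 9 - 13/2 = 5/2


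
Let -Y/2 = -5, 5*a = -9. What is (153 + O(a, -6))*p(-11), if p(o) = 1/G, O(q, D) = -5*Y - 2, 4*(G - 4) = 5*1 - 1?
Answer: 101/5 ≈ 20.200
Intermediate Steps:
a = -9/5 (a = (⅕)*(-9) = -9/5 ≈ -1.8000)
Y = 10 (Y = -2*(-5) = 10)
G = 5 (G = 4 + (5*1 - 1)/4 = 4 + (5 - 1)/4 = 4 + (¼)*4 = 4 + 1 = 5)
O(q, D) = -52 (O(q, D) = -5*10 - 2 = -50 - 2 = -52)
p(o) = ⅕ (p(o) = 1/5 = ⅕)
(153 + O(a, -6))*p(-11) = (153 - 52)*(⅕) = 101*(⅕) = 101/5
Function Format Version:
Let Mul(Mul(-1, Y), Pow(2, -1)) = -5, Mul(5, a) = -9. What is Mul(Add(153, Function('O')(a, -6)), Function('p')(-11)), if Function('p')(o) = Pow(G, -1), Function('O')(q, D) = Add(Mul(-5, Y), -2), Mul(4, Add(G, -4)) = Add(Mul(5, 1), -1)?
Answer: Rational(101, 5) ≈ 20.200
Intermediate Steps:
a = Rational(-9, 5) (a = Mul(Rational(1, 5), -9) = Rational(-9, 5) ≈ -1.8000)
Y = 10 (Y = Mul(-2, -5) = 10)
G = 5 (G = Add(4, Mul(Rational(1, 4), Add(Mul(5, 1), -1))) = Add(4, Mul(Rational(1, 4), Add(5, -1))) = Add(4, Mul(Rational(1, 4), 4)) = Add(4, 1) = 5)
Function('O')(q, D) = -52 (Function('O')(q, D) = Add(Mul(-5, 10), -2) = Add(-50, -2) = -52)
Function('p')(o) = Rational(1, 5) (Function('p')(o) = Pow(5, -1) = Rational(1, 5))
Mul(Add(153, Function('O')(a, -6)), Function('p')(-11)) = Mul(Add(153, -52), Rational(1, 5)) = Mul(101, Rational(1, 5)) = Rational(101, 5)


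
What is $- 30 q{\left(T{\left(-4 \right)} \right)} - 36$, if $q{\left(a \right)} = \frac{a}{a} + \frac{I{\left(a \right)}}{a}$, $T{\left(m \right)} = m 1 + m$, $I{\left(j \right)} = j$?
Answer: $-96$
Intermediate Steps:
$T{\left(m \right)} = 2 m$ ($T{\left(m \right)} = m + m = 2 m$)
$q{\left(a \right)} = 2$ ($q{\left(a \right)} = \frac{a}{a} + \frac{a}{a} = 1 + 1 = 2$)
$- 30 q{\left(T{\left(-4 \right)} \right)} - 36 = \left(-30\right) 2 - 36 = -60 - 36 = -96$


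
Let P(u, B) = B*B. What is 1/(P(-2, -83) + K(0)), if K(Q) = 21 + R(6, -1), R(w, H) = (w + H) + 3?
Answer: 1/6918 ≈ 0.00014455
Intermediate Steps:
R(w, H) = 3 + H + w (R(w, H) = (H + w) + 3 = 3 + H + w)
P(u, B) = B**2
K(Q) = 29 (K(Q) = 21 + (3 - 1 + 6) = 21 + 8 = 29)
1/(P(-2, -83) + K(0)) = 1/((-83)**2 + 29) = 1/(6889 + 29) = 1/6918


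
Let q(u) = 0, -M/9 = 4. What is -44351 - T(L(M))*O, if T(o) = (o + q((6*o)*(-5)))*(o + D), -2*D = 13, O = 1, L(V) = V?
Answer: -45881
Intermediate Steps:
M = -36 (M = -9*4 = -36)
D = -13/2 (D = -½*13 = -13/2 ≈ -6.5000)
T(o) = o*(-13/2 + o) (T(o) = (o + 0)*(o - 13/2) = o*(-13/2 + o))
-44351 - T(L(M))*O = -44351 - (½)*(-36)*(-13 + 2*(-36)) = -44351 - (½)*(-36)*(-13 - 72) = -44351 - (½)*(-36)*(-85) = -44351 - 1530 = -45881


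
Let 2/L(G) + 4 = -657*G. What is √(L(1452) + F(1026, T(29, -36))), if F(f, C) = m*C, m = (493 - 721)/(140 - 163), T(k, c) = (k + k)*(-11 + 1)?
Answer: I*√172996894837418414/5485316 ≈ 75.826*I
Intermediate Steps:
T(k, c) = -20*k (T(k, c) = (2*k)*(-10) = -20*k)
m = 228/23 (m = -228/(-23) = -228*(-1/23) = 228/23 ≈ 9.9130)
L(G) = 2/(-4 - 657*G)
F(f, C) = 228*C/23
√(L(1452) + F(1026, T(29, -36))) = √(-2/(4 + 657*1452) + 228*(-20*29)/23) = √(-2/(4 + 953964) + (228/23)*(-580)) = √(-2/953968 - 132240/23) = √(-2*1/953968 - 132240/23) = √(-1/476984 - 132240/23) = √(-63076364183/10970632) = I*√172996894837418414/5485316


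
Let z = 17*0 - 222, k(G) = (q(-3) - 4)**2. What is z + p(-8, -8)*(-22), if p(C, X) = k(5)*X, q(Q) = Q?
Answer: 8402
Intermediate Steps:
k(G) = 49 (k(G) = (-3 - 4)**2 = (-7)**2 = 49)
p(C, X) = 49*X
z = -222 (z = 0 - 222 = -222)
z + p(-8, -8)*(-22) = -222 + (49*(-8))*(-22) = -222 - 392*(-22) = -222 + 8624 = 8402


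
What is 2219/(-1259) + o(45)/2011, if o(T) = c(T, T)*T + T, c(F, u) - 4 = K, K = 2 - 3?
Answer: -4235789/2531849 ≈ -1.6730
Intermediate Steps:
K = -1
c(F, u) = 3 (c(F, u) = 4 - 1 = 3)
o(T) = 4*T (o(T) = 3*T + T = 4*T)
2219/(-1259) + o(45)/2011 = 2219/(-1259) + (4*45)/2011 = 2219*(-1/1259) + 180*(1/2011) = -2219/1259 + 180/2011 = -4235789/2531849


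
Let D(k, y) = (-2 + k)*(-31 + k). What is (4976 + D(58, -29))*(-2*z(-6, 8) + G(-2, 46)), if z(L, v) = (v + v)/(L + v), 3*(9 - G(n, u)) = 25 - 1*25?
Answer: -45416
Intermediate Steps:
D(k, y) = (-31 + k)*(-2 + k)
G(n, u) = 9 (G(n, u) = 9 - (25 - 1*25)/3 = 9 - (25 - 25)/3 = 9 - 1/3*0 = 9 + 0 = 9)
z(L, v) = 2*v/(L + v) (z(L, v) = (2*v)/(L + v) = 2*v/(L + v))
(4976 + D(58, -29))*(-2*z(-6, 8) + G(-2, 46)) = (4976 + (62 + 58**2 - 33*58))*(-4*8/(-6 + 8) + 9) = (4976 + (62 + 3364 - 1914))*(-4*8/2 + 9) = (4976 + 1512)*(-4*8/2 + 9) = 6488*(-2*8 + 9) = 6488*(-16 + 9) = 6488*(-7) = -45416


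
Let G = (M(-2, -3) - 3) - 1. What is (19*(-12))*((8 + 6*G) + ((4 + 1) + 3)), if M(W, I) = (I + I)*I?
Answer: -22800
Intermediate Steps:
M(W, I) = 2*I² (M(W, I) = (2*I)*I = 2*I²)
G = 14 (G = (2*(-3)² - 3) - 1 = (2*9 - 3) - 1 = (18 - 3) - 1 = 15 - 1 = 14)
(19*(-12))*((8 + 6*G) + ((4 + 1) + 3)) = (19*(-12))*((8 + 6*14) + ((4 + 1) + 3)) = -228*((8 + 84) + (5 + 3)) = -228*(92 + 8) = -228*100 = -22800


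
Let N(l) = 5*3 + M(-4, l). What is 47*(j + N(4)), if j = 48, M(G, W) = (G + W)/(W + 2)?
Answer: 2961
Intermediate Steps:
M(G, W) = (G + W)/(2 + W)
N(l) = 15 + (-4 + l)/(2 + l) (N(l) = 5*3 + (-4 + l)/(2 + l) = 15 + (-4 + l)/(2 + l))
47*(j + N(4)) = 47*(48 + 2*(13 + 8*4)/(2 + 4)) = 47*(48 + 2*(13 + 32)/6) = 47*(48 + 2*(1/6)*45) = 47*(48 + 15) = 47*63 = 2961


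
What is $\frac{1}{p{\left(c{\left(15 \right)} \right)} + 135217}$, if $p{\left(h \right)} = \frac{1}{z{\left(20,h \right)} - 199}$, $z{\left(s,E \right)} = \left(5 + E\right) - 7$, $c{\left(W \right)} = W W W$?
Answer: $\frac{3174}{429178759} \approx 7.3955 \cdot 10^{-6}$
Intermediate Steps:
$c{\left(W \right)} = W^{3}$ ($c{\left(W \right)} = W^{2} W = W^{3}$)
$z{\left(s,E \right)} = -2 + E$
$p{\left(h \right)} = \frac{1}{-201 + h}$ ($p{\left(h \right)} = \frac{1}{\left(-2 + h\right) - 199} = \frac{1}{-201 + h}$)
$\frac{1}{p{\left(c{\left(15 \right)} \right)} + 135217} = \frac{1}{\frac{1}{-201 + 15^{3}} + 135217} = \frac{1}{\frac{1}{-201 + 3375} + 135217} = \frac{1}{\frac{1}{3174} + 135217} = \frac{1}{\frac{429178759}{3174}} = \frac{3174}{429178759}$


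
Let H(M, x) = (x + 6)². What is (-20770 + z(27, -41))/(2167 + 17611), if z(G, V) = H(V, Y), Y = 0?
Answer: -10367/9889 ≈ -1.0483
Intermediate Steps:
H(M, x) = (6 + x)²
z(G, V) = 36 (z(G, V) = (6 + 0)² = 6² = 36)
(-20770 + z(27, -41))/(2167 + 17611) = (-20770 + 36)/(2167 + 17611) = -20734/19778 = -20734*1/19778 = -10367/9889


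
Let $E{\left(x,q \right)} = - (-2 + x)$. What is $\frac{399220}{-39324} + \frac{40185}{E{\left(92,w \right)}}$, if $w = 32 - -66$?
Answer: $- \frac{8978693}{19662} \approx -456.65$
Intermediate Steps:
$w = 98$ ($w = 32 + 66 = 98$)
$E{\left(x,q \right)} = 2 - x$
$\frac{399220}{-39324} + \frac{40185}{E{\left(92,w \right)}} = \frac{399220}{-39324} + \frac{40185}{2 - 92} = 399220 \left(- \frac{1}{39324}\right) + \frac{40185}{2 - 92} = - \frac{99805}{9831} + \frac{40185}{-90} = - \frac{99805}{9831} + 40185 \left(- \frac{1}{90}\right) = - \frac{99805}{9831} - \frac{893}{2} = - \frac{8978693}{19662}$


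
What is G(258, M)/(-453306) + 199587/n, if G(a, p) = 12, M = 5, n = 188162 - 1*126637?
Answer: 15078874387/4648275275 ≈ 3.2440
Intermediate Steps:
n = 61525 (n = 188162 - 126637 = 61525)
G(258, M)/(-453306) + 199587/n = 12/(-453306) + 199587/61525 = 12*(-1/453306) + 199587*(1/61525) = -2/75551 + 199587/61525 = 15078874387/4648275275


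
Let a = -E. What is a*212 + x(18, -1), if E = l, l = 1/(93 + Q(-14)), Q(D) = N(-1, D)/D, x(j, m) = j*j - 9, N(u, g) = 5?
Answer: 405587/1297 ≈ 312.71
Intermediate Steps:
x(j, m) = -9 + j**2 (x(j, m) = j**2 - 9 = -9 + j**2)
Q(D) = 5/D
l = 14/1297 (l = 1/(93 + 5/(-14)) = 1/(93 + 5*(-1/14)) = 1/(93 - 5/14) = 1/(1297/14) = 14/1297 ≈ 0.010794)
E = 14/1297 ≈ 0.010794
a = -14/1297 (a = -1*14/1297 = -14/1297 ≈ -0.010794)
a*212 + x(18, -1) = -14/1297*212 + (-9 + 18**2) = -2968/1297 + (-9 + 324) = -2968/1297 + 315 = 405587/1297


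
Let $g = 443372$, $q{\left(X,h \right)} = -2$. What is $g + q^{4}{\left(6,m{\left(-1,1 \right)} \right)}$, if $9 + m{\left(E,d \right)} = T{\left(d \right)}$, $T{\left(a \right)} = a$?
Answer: $443388$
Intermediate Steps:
$m{\left(E,d \right)} = -9 + d$
$g + q^{4}{\left(6,m{\left(-1,1 \right)} \right)} = 443372 + \left(-2\right)^{4} = 443372 + 16 = 443388$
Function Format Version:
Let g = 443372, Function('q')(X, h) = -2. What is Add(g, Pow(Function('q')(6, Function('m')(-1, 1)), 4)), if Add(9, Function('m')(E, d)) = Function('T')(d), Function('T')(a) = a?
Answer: 443388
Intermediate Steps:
Function('m')(E, d) = Add(-9, d)
Add(g, Pow(Function('q')(6, Function('m')(-1, 1)), 4)) = Add(443372, Pow(-2, 4)) = Add(443372, 16) = 443388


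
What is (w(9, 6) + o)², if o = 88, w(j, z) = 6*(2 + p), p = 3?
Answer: 13924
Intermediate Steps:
w(j, z) = 30 (w(j, z) = 6*(2 + 3) = 6*5 = 30)
(w(9, 6) + o)² = (30 + 88)² = 118² = 13924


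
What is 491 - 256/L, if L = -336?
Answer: 10327/21 ≈ 491.76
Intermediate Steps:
491 - 256/L = 491 - 256/(-336) = 491 - 256*(-1/336) = 491 + 16/21 = 10327/21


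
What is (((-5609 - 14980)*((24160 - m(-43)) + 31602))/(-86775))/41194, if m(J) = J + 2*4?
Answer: 382934811/1191536450 ≈ 0.32138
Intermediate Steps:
m(J) = 8 + J (m(J) = J + 8 = 8 + J)
(((-5609 - 14980)*((24160 - m(-43)) + 31602))/(-86775))/41194 = (((-5609 - 14980)*((24160 - (8 - 43)) + 31602))/(-86775))/41194 = (-20589*((24160 - 1*(-35)) + 31602)*(-1/86775))*(1/41194) = (-20589*((24160 + 35) + 31602)*(-1/86775))*(1/41194) = (-20589*(24195 + 31602)*(-1/86775))*(1/41194) = (-20589*55797*(-1/86775))*(1/41194) = -1148804433*(-1/86775)*(1/41194) = (382934811/28925)*(1/41194) = 382934811/1191536450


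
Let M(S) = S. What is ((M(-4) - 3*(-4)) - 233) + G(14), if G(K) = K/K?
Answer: -224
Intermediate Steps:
G(K) = 1
((M(-4) - 3*(-4)) - 233) + G(14) = ((-4 - 3*(-4)) - 233) + 1 = ((-4 + 12) - 233) + 1 = (8 - 233) + 1 = -225 + 1 = -224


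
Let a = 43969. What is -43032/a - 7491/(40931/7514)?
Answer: -225150990018/163608649 ≈ -1376.2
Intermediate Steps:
-43032/a - 7491/(40931/7514) = -43032/43969 - 7491/(40931/7514) = -43032*1/43969 - 7491/(40931*(1/7514)) = -43032/43969 - 7491/40931/7514 = -43032/43969 - 7491*7514/40931 = -43032/43969 - 5117034/3721 = -225150990018/163608649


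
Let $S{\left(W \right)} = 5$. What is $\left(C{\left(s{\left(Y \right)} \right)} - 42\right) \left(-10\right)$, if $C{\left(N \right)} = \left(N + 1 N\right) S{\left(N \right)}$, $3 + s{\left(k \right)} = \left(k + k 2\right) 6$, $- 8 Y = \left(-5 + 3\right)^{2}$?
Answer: $1620$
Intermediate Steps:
$Y = - \frac{1}{2}$ ($Y = - \frac{\left(-5 + 3\right)^{2}}{8} = - \frac{\left(-2\right)^{2}}{8} = \left(- \frac{1}{8}\right) 4 = - \frac{1}{2} \approx -0.5$)
$s{\left(k \right)} = -3 + 18 k$ ($s{\left(k \right)} = -3 + \left(k + k 2\right) 6 = -3 + \left(k + 2 k\right) 6 = -3 + 3 k 6 = -3 + 18 k$)
$C{\left(N \right)} = 10 N$ ($C{\left(N \right)} = \left(N + 1 N\right) 5 = \left(N + N\right) 5 = 2 N 5 = 10 N$)
$\left(C{\left(s{\left(Y \right)} \right)} - 42\right) \left(-10\right) = \left(10 \left(-3 + 18 \left(- \frac{1}{2}\right)\right) - 42\right) \left(-10\right) = \left(10 \left(-3 - 9\right) - 42\right) \left(-10\right) = \left(10 \left(-12\right) - 42\right) \left(-10\right) = \left(-120 - 42\right) \left(-10\right) = \left(-162\right) \left(-10\right) = 1620$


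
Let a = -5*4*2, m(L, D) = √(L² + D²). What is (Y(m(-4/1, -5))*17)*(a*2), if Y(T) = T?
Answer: -1360*√41 ≈ -8708.3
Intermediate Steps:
m(L, D) = √(D² + L²)
a = -40 (a = -20*2 = -40)
(Y(m(-4/1, -5))*17)*(a*2) = (√((-5)² + (-4/1)²)*17)*(-40*2) = (√(25 + (-4*1)²)*17)*(-80) = (√(25 + (-4)²)*17)*(-80) = (√(25 + 16)*17)*(-80) = (√41*17)*(-80) = (17*√41)*(-80) = -1360*√41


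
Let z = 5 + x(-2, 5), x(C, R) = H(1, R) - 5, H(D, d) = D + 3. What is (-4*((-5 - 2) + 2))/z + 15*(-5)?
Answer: -70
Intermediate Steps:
H(D, d) = 3 + D
x(C, R) = -1 (x(C, R) = (3 + 1) - 5 = 4 - 5 = -1)
z = 4 (z = 5 - 1 = 4)
(-4*((-5 - 2) + 2))/z + 15*(-5) = -4*((-5 - 2) + 2)/4 + 15*(-5) = -4*(-7 + 2)*(¼) - 75 = -4*(-5)*(¼) - 75 = 20*(¼) - 75 = 5 - 75 = -70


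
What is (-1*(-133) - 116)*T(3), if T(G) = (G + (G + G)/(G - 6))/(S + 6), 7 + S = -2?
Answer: -17/3 ≈ -5.6667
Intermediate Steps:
S = -9 (S = -7 - 2 = -9)
T(G) = -G/3 - 2*G/(3*(-6 + G)) (T(G) = (G + (G + G)/(G - 6))/(-9 + 6) = (G + (2*G)/(-6 + G))/(-3) = (G + 2*G/(-6 + G))*(-1/3) = -G/3 - 2*G/(3*(-6 + G)))
(-1*(-133) - 116)*T(3) = (-1*(-133) - 116)*((1/3)*3*(-4 + 3)/(6 - 1*3)) = (133 - 116)*((1/3)*3*(-1)/(6 - 3)) = 17*((1/3)*3*(-1)/3) = 17*((1/3)*3*(1/3)*(-1)) = 17*(-1/3) = -17/3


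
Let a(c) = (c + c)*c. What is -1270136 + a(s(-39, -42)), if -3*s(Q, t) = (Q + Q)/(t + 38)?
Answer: -2540103/2 ≈ -1.2701e+6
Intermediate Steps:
s(Q, t) = -2*Q/(3*(38 + t)) (s(Q, t) = -(Q + Q)/(3*(t + 38)) = -2*Q/(3*(38 + t)))
a(c) = 2*c**2 (a(c) = (2*c)*c = 2*c**2)
-1270136 + a(s(-39, -42)) = -1270136 + 2*(-2*(-39)/(114 + 3*(-42)))**2 = -1270136 + 2*(-2*(-39)/(114 - 126))**2 = -1270136 + 2*(-2*(-39)/(-12))**2 = -1270136 + 2*(-2*(-39)*(-1/12))**2 = -1270136 + 2*(-13/2)**2 = -1270136 + 2*(169/4) = -1270136 + 169/2 = -2540103/2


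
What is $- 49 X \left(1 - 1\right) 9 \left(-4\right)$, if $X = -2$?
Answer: $0$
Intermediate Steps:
$- 49 X \left(1 - 1\right) 9 \left(-4\right) = - 49 - 2 \left(1 - 1\right) 9 \left(-4\right) = - 49 \left(-2\right) 0 \cdot 9 \left(-4\right) = - 49 \cdot 0 \cdot 9 \left(-4\right) = - 49 \cdot 0 \left(-4\right) = \left(-49\right) 0 = 0$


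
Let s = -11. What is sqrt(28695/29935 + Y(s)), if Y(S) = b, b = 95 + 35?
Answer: 7*sqrt(95797987)/5987 ≈ 11.444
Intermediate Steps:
b = 130
Y(S) = 130
sqrt(28695/29935 + Y(s)) = sqrt(28695/29935 + 130) = sqrt(28695*(1/29935) + 130) = sqrt(5739/5987 + 130) = sqrt(784049/5987) = 7*sqrt(95797987)/5987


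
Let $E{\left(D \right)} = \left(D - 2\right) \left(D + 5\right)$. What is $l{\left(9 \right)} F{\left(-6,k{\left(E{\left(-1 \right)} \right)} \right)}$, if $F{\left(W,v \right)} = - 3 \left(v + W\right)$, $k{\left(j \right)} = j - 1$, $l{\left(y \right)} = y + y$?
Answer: $1026$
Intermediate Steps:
$E{\left(D \right)} = \left(-2 + D\right) \left(5 + D\right)$
$l{\left(y \right)} = 2 y$
$k{\left(j \right)} = -1 + j$ ($k{\left(j \right)} = j - 1 = -1 + j$)
$F{\left(W,v \right)} = - 3 W - 3 v$ ($F{\left(W,v \right)} = - 3 \left(W + v\right) = - 3 W - 3 v$)
$l{\left(9 \right)} F{\left(-6,k{\left(E{\left(-1 \right)} \right)} \right)} = 2 \cdot 9 \left(\left(-3\right) \left(-6\right) - 3 \left(-1 + \left(-10 + \left(-1\right)^{2} + 3 \left(-1\right)\right)\right)\right) = 18 \left(18 - 3 \left(-1 - 12\right)\right) = 18 \left(18 - -39\right) = 18 \left(18 + 39\right) = 18 \cdot 57 = 1026$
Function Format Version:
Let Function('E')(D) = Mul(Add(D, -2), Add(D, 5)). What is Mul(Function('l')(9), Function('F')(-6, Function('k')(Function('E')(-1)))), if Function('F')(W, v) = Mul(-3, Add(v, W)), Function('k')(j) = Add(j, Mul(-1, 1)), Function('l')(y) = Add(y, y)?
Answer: 1026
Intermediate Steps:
Function('E')(D) = Mul(Add(-2, D), Add(5, D))
Function('l')(y) = Mul(2, y)
Function('k')(j) = Add(-1, j) (Function('k')(j) = Add(j, -1) = Add(-1, j))
Function('F')(W, v) = Add(Mul(-3, W), Mul(-3, v)) (Function('F')(W, v) = Mul(-3, Add(W, v)) = Add(Mul(-3, W), Mul(-3, v)))
Mul(Function('l')(9), Function('F')(-6, Function('k')(Function('E')(-1)))) = Mul(Mul(2, 9), Add(Mul(-3, -6), Mul(-3, Add(-1, Add(-10, Pow(-1, 2), Mul(3, -1)))))) = Mul(18, Add(18, Mul(-3, Add(-1, Add(-10, 1, -3))))) = Mul(18, Add(18, Mul(-3, Add(-1, -12)))) = Mul(18, Add(18, Mul(-3, -13))) = Mul(18, Add(18, 39)) = Mul(18, 57) = 1026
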